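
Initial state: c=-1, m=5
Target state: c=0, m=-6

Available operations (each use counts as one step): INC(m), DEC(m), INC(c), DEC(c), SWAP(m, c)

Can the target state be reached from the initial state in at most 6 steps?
No

The target state cannot be reached within 6 steps.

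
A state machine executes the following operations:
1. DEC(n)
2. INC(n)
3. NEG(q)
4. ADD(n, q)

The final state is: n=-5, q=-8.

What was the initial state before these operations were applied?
n=3, q=8

Working backwards:
Final state: n=-5, q=-8
Before step 4 (ADD(n, q)): n=3, q=-8
Before step 3 (NEG(q)): n=3, q=8
Before step 2 (INC(n)): n=2, q=8
Before step 1 (DEC(n)): n=3, q=8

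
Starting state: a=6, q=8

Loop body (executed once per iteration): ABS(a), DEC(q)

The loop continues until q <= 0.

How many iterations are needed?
8

Tracing iterations:
Initial: a=6, q=8
After iteration 1: a=6, q=7
After iteration 2: a=6, q=6
After iteration 3: a=6, q=5
After iteration 4: a=6, q=4
After iteration 5: a=6, q=3
After iteration 6: a=6, q=2
After iteration 7: a=6, q=1
After iteration 8: a=6, q=0
q <= 0 now holds, so the loop exits after 8 iterations.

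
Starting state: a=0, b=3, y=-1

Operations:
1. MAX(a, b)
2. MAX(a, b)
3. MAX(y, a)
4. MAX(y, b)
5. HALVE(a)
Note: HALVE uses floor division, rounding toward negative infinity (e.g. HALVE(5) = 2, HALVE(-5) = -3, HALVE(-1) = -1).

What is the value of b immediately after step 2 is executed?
b = 3

Tracing b through execution:
Initial: b = 3
After step 1 (MAX(a, b)): b = 3
After step 2 (MAX(a, b)): b = 3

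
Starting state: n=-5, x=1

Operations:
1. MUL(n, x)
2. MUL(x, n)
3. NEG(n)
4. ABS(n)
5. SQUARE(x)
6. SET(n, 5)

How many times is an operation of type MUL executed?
2

Counting MUL operations:
Step 1: MUL(n, x) ← MUL
Step 2: MUL(x, n) ← MUL
Total: 2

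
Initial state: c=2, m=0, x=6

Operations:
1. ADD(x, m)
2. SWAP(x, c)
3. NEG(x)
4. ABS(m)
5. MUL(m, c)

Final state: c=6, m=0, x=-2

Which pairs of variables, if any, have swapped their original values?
None

Comparing initial and final values:
m: 0 → 0
x: 6 → -2
c: 2 → 6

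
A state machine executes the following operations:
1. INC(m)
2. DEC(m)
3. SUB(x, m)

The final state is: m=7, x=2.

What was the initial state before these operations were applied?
m=7, x=9

Working backwards:
Final state: m=7, x=2
Before step 3 (SUB(x, m)): m=7, x=9
Before step 2 (DEC(m)): m=8, x=9
Before step 1 (INC(m)): m=7, x=9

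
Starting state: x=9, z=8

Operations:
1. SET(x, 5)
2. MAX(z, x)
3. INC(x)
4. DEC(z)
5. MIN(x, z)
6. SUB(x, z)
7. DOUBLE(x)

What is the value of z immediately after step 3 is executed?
z = 8

Tracing z through execution:
Initial: z = 8
After step 1 (SET(x, 5)): z = 8
After step 2 (MAX(z, x)): z = 8
After step 3 (INC(x)): z = 8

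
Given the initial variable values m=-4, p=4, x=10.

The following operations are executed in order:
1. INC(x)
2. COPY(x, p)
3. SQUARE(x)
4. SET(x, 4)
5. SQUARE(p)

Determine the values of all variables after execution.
{m: -4, p: 16, x: 4}

Step-by-step execution:
Initial: m=-4, p=4, x=10
After step 1 (INC(x)): m=-4, p=4, x=11
After step 2 (COPY(x, p)): m=-4, p=4, x=4
After step 3 (SQUARE(x)): m=-4, p=4, x=16
After step 4 (SET(x, 4)): m=-4, p=4, x=4
After step 5 (SQUARE(p)): m=-4, p=16, x=4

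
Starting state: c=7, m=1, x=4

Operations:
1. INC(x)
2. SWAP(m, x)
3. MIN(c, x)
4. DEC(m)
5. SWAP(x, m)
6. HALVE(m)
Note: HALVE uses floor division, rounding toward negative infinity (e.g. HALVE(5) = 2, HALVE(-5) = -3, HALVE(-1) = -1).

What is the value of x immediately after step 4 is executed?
x = 1

Tracing x through execution:
Initial: x = 4
After step 1 (INC(x)): x = 5
After step 2 (SWAP(m, x)): x = 1
After step 3 (MIN(c, x)): x = 1
After step 4 (DEC(m)): x = 1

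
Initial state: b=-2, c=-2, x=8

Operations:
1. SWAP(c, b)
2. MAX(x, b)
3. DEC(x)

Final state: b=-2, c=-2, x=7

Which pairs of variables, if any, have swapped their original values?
None

Comparing initial and final values:
c: -2 → -2
x: 8 → 7
b: -2 → -2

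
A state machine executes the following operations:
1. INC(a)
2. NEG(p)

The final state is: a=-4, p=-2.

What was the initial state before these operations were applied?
a=-5, p=2

Working backwards:
Final state: a=-4, p=-2
Before step 2 (NEG(p)): a=-4, p=2
Before step 1 (INC(a)): a=-5, p=2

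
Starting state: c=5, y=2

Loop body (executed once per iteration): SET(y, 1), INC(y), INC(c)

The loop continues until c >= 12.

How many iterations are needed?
7

Tracing iterations:
Initial: c=5, y=2
After iteration 1: c=6, y=2
After iteration 2: c=7, y=2
After iteration 3: c=8, y=2
After iteration 4: c=9, y=2
After iteration 5: c=10, y=2
After iteration 6: c=11, y=2
After iteration 7: c=12, y=2
c >= 12 now holds, so the loop exits after 7 iterations.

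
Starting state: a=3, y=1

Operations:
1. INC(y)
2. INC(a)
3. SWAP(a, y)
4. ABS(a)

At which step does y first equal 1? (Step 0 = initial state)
Step 0

Tracing y:
Initial: y = 1 ← first occurrence
After step 1: y = 2
After step 2: y = 2
After step 3: y = 4
After step 4: y = 4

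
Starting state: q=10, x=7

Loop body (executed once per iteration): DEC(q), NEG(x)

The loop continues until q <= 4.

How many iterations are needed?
6

Tracing iterations:
Initial: q=10, x=7
After iteration 1: q=9, x=-7
After iteration 2: q=8, x=7
After iteration 3: q=7, x=-7
After iteration 4: q=6, x=7
After iteration 5: q=5, x=-7
After iteration 6: q=4, x=7
q <= 4 now holds, so the loop exits after 6 iterations.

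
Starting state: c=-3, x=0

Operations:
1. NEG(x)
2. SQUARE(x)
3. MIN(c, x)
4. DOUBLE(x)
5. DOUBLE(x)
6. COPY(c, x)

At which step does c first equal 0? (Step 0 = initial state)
Step 6

Tracing c:
Initial: c = -3
After step 1: c = -3
After step 2: c = -3
After step 3: c = -3
After step 4: c = -3
After step 5: c = -3
After step 6: c = 0 ← first occurrence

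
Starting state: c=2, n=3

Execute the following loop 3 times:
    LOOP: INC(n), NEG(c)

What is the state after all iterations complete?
c=-2, n=6

Iteration trace:
Start: c=2, n=3
After iteration 1: c=-2, n=4
After iteration 2: c=2, n=5
After iteration 3: c=-2, n=6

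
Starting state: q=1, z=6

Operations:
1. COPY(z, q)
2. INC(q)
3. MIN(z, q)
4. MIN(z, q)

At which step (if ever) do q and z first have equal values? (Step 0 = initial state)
Step 1

q and z first become equal after step 1.

Comparing values at each step:
Initial: q=1, z=6
After step 1: q=1, z=1 ← equal!
After step 2: q=2, z=1
After step 3: q=2, z=1
After step 4: q=2, z=1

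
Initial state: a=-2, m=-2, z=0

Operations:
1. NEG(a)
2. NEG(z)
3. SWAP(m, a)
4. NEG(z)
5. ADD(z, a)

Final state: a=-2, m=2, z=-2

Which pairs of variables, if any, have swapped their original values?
None

Comparing initial and final values:
a: -2 → -2
m: -2 → 2
z: 0 → -2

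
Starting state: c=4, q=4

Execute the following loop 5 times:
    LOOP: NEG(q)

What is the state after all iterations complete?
c=4, q=-4

Iteration trace:
Start: c=4, q=4
After iteration 1: c=4, q=-4
After iteration 2: c=4, q=4
After iteration 3: c=4, q=-4
After iteration 4: c=4, q=4
After iteration 5: c=4, q=-4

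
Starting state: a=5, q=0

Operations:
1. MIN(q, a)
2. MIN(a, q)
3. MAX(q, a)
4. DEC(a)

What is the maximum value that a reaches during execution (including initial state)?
5

Values of a at each step:
Initial: a = 5 ← maximum
After step 1: a = 5
After step 2: a = 0
After step 3: a = 0
After step 4: a = -1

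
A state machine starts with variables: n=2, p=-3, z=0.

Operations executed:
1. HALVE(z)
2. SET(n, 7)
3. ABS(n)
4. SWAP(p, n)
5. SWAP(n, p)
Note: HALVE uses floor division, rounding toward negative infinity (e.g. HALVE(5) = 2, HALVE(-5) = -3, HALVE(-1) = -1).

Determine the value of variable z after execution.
z = 0

Tracing execution:
Step 1: HALVE(z) → z = 0
Step 2: SET(n, 7) → z = 0
Step 3: ABS(n) → z = 0
Step 4: SWAP(p, n) → z = 0
Step 5: SWAP(n, p) → z = 0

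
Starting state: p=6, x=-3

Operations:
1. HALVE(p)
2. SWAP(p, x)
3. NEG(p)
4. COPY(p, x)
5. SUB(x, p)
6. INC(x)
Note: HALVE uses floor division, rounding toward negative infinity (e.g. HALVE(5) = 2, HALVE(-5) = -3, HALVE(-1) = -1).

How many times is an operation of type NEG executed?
1

Counting NEG operations:
Step 3: NEG(p) ← NEG
Total: 1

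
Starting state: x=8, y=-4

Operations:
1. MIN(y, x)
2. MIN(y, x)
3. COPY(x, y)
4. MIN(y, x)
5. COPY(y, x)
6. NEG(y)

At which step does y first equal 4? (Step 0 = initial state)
Step 6

Tracing y:
Initial: y = -4
After step 1: y = -4
After step 2: y = -4
After step 3: y = -4
After step 4: y = -4
After step 5: y = -4
After step 6: y = 4 ← first occurrence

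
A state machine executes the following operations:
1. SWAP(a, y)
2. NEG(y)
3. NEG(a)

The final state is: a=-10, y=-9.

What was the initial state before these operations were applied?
a=9, y=10

Working backwards:
Final state: a=-10, y=-9
Before step 3 (NEG(a)): a=10, y=-9
Before step 2 (NEG(y)): a=10, y=9
Before step 1 (SWAP(a, y)): a=9, y=10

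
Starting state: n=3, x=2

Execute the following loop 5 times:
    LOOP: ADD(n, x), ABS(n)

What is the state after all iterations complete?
n=13, x=2

Iteration trace:
Start: n=3, x=2
After iteration 1: n=5, x=2
After iteration 2: n=7, x=2
After iteration 3: n=9, x=2
After iteration 4: n=11, x=2
After iteration 5: n=13, x=2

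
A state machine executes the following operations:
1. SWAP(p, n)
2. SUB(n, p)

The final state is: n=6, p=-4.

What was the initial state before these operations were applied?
n=-4, p=2

Working backwards:
Final state: n=6, p=-4
Before step 2 (SUB(n, p)): n=2, p=-4
Before step 1 (SWAP(p, n)): n=-4, p=2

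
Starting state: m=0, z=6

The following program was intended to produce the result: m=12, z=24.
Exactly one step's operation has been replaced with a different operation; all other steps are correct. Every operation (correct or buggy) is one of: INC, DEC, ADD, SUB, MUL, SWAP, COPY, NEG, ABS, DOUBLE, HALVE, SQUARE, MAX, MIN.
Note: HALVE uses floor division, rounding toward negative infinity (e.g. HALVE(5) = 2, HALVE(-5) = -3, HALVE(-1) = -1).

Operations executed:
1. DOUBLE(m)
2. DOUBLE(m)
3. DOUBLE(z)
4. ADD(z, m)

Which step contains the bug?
Step 1

Trace with buggy code:
Initial: m=0, z=6
After step 1: m=0, z=6
After step 2: m=0, z=6
After step 3: m=0, z=12
After step 4: m=0, z=12
Actual final m=0, z=12 ≠ expected m=12, z=24.
Step 1 is the only position where a single-operation replacement can produce the expected result.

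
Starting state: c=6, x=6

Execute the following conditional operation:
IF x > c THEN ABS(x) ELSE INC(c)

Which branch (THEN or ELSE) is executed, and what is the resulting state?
Branch: ELSE, Final state: c=7, x=6

Evaluating condition: x > c
x = 6, c = 6
Condition is False, so ELSE branch executes
After INC(c): c=7, x=6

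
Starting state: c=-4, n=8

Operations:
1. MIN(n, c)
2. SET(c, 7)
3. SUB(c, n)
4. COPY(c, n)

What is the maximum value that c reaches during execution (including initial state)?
11

Values of c at each step:
Initial: c = -4
After step 1: c = -4
After step 2: c = 7
After step 3: c = 11 ← maximum
After step 4: c = -4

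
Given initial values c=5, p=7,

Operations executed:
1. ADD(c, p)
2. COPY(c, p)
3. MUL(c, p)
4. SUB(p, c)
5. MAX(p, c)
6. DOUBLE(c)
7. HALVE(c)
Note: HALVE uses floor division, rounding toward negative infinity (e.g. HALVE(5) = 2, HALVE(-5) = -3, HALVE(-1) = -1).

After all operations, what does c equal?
c = 49

Tracing execution:
Step 1: ADD(c, p) → c = 12
Step 2: COPY(c, p) → c = 7
Step 3: MUL(c, p) → c = 49
Step 4: SUB(p, c) → c = 49
Step 5: MAX(p, c) → c = 49
Step 6: DOUBLE(c) → c = 98
Step 7: HALVE(c) → c = 49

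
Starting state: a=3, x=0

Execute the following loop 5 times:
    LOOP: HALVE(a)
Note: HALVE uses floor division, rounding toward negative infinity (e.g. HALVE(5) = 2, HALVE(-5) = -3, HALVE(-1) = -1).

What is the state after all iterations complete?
a=0, x=0

Iteration trace:
Start: a=3, x=0
After iteration 1: a=1, x=0
After iteration 2: a=0, x=0
After iteration 3: a=0, x=0
After iteration 4: a=0, x=0
After iteration 5: a=0, x=0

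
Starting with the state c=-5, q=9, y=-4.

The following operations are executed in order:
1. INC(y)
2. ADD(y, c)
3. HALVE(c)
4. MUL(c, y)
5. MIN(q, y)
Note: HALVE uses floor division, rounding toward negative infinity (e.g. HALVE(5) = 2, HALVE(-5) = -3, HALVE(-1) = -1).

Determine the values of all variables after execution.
{c: 24, q: -8, y: -8}

Step-by-step execution:
Initial: c=-5, q=9, y=-4
After step 1 (INC(y)): c=-5, q=9, y=-3
After step 2 (ADD(y, c)): c=-5, q=9, y=-8
After step 3 (HALVE(c)): c=-3, q=9, y=-8
After step 4 (MUL(c, y)): c=24, q=9, y=-8
After step 5 (MIN(q, y)): c=24, q=-8, y=-8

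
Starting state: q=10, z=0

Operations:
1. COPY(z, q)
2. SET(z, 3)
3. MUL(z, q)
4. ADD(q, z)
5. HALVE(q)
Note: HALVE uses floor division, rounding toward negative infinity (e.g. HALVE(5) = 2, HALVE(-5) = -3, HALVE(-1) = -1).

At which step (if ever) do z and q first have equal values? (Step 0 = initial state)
Step 1

z and q first become equal after step 1.

Comparing values at each step:
Initial: z=0, q=10
After step 1: z=10, q=10 ← equal!
After step 2: z=3, q=10
After step 3: z=30, q=10
After step 4: z=30, q=40
After step 5: z=30, q=20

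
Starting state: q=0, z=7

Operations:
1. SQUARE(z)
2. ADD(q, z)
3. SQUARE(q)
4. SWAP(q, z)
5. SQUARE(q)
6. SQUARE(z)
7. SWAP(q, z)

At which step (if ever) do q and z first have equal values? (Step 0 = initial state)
Step 2

q and z first become equal after step 2.

Comparing values at each step:
Initial: q=0, z=7
After step 1: q=0, z=49
After step 2: q=49, z=49 ← equal!
After step 3: q=2401, z=49
After step 4: q=49, z=2401
After step 5: q=2401, z=2401 ← equal!
After step 6: q=2401, z=5764801
After step 7: q=5764801, z=2401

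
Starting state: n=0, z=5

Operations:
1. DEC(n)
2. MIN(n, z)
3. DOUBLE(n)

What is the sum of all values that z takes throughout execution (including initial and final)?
20

Values of z at each step:
Initial: z = 5
After step 1: z = 5
After step 2: z = 5
After step 3: z = 5
Sum = 5 + 5 + 5 + 5 = 20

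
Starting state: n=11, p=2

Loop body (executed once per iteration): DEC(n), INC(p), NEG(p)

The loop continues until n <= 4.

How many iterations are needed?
7

Tracing iterations:
Initial: n=11, p=2
After iteration 1: n=10, p=-3
After iteration 2: n=9, p=2
After iteration 3: n=8, p=-3
After iteration 4: n=7, p=2
After iteration 5: n=6, p=-3
After iteration 6: n=5, p=2
After iteration 7: n=4, p=-3
n <= 4 now holds, so the loop exits after 7 iterations.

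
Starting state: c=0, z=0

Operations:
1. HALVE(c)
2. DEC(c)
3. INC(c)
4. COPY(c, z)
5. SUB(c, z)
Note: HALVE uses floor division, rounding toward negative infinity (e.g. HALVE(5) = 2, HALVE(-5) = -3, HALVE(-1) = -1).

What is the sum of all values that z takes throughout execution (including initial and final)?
0

Values of z at each step:
Initial: z = 0
After step 1: z = 0
After step 2: z = 0
After step 3: z = 0
After step 4: z = 0
After step 5: z = 0
Sum = 0 + 0 + 0 + 0 + 0 + 0 = 0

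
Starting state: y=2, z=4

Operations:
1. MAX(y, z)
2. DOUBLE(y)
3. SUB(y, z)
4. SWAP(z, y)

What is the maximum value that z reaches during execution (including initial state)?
4

Values of z at each step:
Initial: z = 4 ← maximum
After step 1: z = 4
After step 2: z = 4
After step 3: z = 4
After step 4: z = 4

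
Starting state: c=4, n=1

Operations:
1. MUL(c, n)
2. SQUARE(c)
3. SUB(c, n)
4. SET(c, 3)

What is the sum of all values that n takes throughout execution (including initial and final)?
5

Values of n at each step:
Initial: n = 1
After step 1: n = 1
After step 2: n = 1
After step 3: n = 1
After step 4: n = 1
Sum = 1 + 1 + 1 + 1 + 1 = 5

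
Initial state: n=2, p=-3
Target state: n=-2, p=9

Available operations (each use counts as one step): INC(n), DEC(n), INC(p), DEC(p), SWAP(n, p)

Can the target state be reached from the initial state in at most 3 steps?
No

The target state cannot be reached within 3 steps.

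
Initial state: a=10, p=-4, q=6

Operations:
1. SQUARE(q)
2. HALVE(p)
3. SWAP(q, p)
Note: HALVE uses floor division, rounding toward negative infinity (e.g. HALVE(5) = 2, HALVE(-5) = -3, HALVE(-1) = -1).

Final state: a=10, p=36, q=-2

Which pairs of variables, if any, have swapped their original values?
None

Comparing initial and final values:
p: -4 → 36
q: 6 → -2
a: 10 → 10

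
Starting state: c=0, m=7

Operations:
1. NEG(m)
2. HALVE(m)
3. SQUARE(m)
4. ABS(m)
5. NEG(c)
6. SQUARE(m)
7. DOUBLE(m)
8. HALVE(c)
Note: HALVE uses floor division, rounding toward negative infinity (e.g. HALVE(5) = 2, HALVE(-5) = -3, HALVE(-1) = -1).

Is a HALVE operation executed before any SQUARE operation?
Yes

First HALVE: step 2
First SQUARE: step 3
Since 2 < 3, HALVE comes first.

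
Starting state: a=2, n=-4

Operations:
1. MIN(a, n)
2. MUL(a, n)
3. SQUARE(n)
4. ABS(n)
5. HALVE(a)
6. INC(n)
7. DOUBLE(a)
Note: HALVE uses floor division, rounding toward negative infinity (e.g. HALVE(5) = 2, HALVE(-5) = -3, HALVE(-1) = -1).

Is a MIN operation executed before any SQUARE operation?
Yes

First MIN: step 1
First SQUARE: step 3
Since 1 < 3, MIN comes first.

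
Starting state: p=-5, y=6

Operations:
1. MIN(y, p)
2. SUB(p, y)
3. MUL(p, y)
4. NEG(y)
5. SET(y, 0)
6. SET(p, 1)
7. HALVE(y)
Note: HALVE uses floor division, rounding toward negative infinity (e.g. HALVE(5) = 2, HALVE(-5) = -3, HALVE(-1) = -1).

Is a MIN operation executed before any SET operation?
Yes

First MIN: step 1
First SET: step 5
Since 1 < 5, MIN comes first.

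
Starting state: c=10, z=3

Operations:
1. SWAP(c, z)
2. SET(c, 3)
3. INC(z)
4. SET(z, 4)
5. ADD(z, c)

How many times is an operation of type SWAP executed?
1

Counting SWAP operations:
Step 1: SWAP(c, z) ← SWAP
Total: 1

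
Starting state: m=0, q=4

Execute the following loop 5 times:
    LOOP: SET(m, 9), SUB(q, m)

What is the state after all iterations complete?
m=9, q=-41

Iteration trace:
Start: m=0, q=4
After iteration 1: m=9, q=-5
After iteration 2: m=9, q=-14
After iteration 3: m=9, q=-23
After iteration 4: m=9, q=-32
After iteration 5: m=9, q=-41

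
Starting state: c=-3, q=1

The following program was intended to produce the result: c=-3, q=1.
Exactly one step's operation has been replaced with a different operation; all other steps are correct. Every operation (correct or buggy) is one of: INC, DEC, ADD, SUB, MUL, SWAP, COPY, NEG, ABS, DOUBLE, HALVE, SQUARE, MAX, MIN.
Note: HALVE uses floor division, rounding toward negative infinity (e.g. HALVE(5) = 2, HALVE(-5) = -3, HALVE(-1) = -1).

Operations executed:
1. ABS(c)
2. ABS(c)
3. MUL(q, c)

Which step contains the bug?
Step 3

Trace with buggy code:
Initial: c=-3, q=1
After step 1: c=3, q=1
After step 2: c=3, q=1
After step 3: c=3, q=3
Actual final c=3, q=3 ≠ expected c=-3, q=1.
Step 3 is the only position where a single-operation replacement can produce the expected result.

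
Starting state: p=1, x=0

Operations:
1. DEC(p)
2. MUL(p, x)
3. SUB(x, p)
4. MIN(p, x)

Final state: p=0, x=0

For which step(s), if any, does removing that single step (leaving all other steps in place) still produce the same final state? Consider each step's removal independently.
Step(s) 1, 2, 3, 4

Testing removal of each single step:
Without step 1: final = p=0, x=0 (same)
Without step 2: final = p=0, x=0 (same)
Without step 3: final = p=0, x=0 (same)
Without step 4: final = p=0, x=0 (same)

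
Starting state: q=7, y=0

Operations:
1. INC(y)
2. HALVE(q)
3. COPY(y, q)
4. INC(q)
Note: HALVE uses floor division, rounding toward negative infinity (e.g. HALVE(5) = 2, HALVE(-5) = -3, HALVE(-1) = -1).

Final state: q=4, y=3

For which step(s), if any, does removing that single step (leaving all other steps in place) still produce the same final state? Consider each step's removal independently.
Step(s) 1

Testing removal of each single step:
Without step 1: final = q=4, y=3 (same)
Without step 2: final = q=8, y=7 (different)
Without step 3: final = q=4, y=1 (different)
Without step 4: final = q=3, y=3 (different)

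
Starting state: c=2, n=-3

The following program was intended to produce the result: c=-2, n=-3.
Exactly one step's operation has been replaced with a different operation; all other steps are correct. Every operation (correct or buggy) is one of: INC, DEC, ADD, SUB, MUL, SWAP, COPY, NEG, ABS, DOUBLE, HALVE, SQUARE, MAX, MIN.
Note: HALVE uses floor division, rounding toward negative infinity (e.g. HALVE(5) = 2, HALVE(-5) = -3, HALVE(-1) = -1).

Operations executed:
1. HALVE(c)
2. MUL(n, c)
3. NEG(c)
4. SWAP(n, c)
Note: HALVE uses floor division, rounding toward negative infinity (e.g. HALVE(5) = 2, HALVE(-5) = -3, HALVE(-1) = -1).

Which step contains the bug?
Step 4

Trace with buggy code:
Initial: c=2, n=-3
After step 1: c=1, n=-3
After step 2: c=1, n=-3
After step 3: c=-1, n=-3
After step 4: c=-3, n=-1
Actual final c=-3, n=-1 ≠ expected c=-2, n=-3.
Step 4 is the only position where a single-operation replacement can produce the expected result.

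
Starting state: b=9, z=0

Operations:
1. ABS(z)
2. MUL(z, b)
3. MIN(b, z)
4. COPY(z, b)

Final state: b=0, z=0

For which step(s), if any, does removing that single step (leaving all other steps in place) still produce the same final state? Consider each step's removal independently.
Step(s) 1, 2, 4

Testing removal of each single step:
Without step 1: final = b=0, z=0 (same)
Without step 2: final = b=0, z=0 (same)
Without step 3: final = b=9, z=9 (different)
Without step 4: final = b=0, z=0 (same)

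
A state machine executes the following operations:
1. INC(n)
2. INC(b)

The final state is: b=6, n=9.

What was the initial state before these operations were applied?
b=5, n=8

Working backwards:
Final state: b=6, n=9
Before step 2 (INC(b)): b=5, n=9
Before step 1 (INC(n)): b=5, n=8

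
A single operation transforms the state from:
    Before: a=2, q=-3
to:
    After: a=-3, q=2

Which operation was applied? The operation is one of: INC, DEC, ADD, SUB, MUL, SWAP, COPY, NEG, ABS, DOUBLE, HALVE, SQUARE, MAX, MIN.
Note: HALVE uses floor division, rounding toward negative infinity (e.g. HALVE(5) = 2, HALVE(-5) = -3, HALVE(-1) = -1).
SWAP(q, a)

Analyzing the change:
Before: a=2, q=-3
After: a=-3, q=2
Variable q changed from -3 to 2
Variable a changed from 2 to -3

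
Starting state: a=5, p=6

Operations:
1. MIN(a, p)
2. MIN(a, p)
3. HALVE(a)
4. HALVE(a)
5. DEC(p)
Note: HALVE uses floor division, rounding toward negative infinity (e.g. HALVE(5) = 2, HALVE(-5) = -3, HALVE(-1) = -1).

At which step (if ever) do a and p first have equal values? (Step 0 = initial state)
Never

a and p never become equal during execution.

Comparing values at each step:
Initial: a=5, p=6
After step 1: a=5, p=6
After step 2: a=5, p=6
After step 3: a=2, p=6
After step 4: a=1, p=6
After step 5: a=1, p=5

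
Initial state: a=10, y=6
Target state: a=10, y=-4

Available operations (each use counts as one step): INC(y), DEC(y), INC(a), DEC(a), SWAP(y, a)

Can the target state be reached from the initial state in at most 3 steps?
No

The target state cannot be reached within 3 steps.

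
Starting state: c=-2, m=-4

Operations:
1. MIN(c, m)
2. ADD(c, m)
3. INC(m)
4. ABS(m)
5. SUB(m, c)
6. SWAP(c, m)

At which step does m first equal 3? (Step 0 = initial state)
Step 4

Tracing m:
Initial: m = -4
After step 1: m = -4
After step 2: m = -4
After step 3: m = -3
After step 4: m = 3 ← first occurrence
After step 5: m = 11
After step 6: m = -8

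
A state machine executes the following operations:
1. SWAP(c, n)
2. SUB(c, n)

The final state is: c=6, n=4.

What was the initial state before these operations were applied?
c=4, n=10

Working backwards:
Final state: c=6, n=4
Before step 2 (SUB(c, n)): c=10, n=4
Before step 1 (SWAP(c, n)): c=4, n=10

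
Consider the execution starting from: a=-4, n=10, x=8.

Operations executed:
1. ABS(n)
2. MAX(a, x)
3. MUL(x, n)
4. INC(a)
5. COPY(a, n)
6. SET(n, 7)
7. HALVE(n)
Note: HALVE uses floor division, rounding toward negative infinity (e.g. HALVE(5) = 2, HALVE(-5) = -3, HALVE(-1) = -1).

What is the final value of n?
n = 3

Tracing execution:
Step 1: ABS(n) → n = 10
Step 2: MAX(a, x) → n = 10
Step 3: MUL(x, n) → n = 10
Step 4: INC(a) → n = 10
Step 5: COPY(a, n) → n = 10
Step 6: SET(n, 7) → n = 7
Step 7: HALVE(n) → n = 3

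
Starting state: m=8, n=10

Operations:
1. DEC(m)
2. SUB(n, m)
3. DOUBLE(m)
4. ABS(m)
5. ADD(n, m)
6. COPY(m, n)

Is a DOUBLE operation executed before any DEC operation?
No

First DOUBLE: step 3
First DEC: step 1
Since 3 > 1, DEC comes first.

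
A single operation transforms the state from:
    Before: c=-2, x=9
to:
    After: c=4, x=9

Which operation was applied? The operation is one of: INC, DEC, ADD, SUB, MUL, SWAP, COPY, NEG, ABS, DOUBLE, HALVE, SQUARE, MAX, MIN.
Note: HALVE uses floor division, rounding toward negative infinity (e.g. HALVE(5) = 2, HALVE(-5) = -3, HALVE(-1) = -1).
SQUARE(c)

Analyzing the change:
Before: c=-2, x=9
After: c=4, x=9
Variable c changed from -2 to 4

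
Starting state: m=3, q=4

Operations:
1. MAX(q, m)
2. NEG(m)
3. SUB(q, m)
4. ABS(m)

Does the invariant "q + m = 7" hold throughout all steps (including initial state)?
No, violated after step 2

The invariant is violated after step 2.

State at each step:
Initial: m=3, q=4
After step 1: m=3, q=4
After step 2: m=-3, q=4
After step 3: m=-3, q=7
After step 4: m=3, q=7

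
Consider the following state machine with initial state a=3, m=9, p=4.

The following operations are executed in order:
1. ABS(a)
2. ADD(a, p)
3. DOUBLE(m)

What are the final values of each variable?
{a: 7, m: 18, p: 4}

Step-by-step execution:
Initial: a=3, m=9, p=4
After step 1 (ABS(a)): a=3, m=9, p=4
After step 2 (ADD(a, p)): a=7, m=9, p=4
After step 3 (DOUBLE(m)): a=7, m=18, p=4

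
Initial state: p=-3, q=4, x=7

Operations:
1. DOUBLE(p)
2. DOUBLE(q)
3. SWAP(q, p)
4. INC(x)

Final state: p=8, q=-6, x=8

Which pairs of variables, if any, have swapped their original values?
None

Comparing initial and final values:
p: -3 → 8
x: 7 → 8
q: 4 → -6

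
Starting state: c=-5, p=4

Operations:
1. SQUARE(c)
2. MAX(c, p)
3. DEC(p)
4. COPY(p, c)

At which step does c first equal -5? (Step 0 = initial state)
Step 0

Tracing c:
Initial: c = -5 ← first occurrence
After step 1: c = 25
After step 2: c = 25
After step 3: c = 25
After step 4: c = 25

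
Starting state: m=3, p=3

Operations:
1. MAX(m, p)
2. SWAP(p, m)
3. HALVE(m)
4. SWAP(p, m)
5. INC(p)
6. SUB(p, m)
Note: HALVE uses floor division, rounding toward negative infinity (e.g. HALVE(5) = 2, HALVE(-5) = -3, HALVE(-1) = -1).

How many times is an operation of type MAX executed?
1

Counting MAX operations:
Step 1: MAX(m, p) ← MAX
Total: 1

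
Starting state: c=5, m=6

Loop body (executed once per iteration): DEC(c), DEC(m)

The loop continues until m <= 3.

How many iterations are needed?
3

Tracing iterations:
Initial: c=5, m=6
After iteration 1: c=4, m=5
After iteration 2: c=3, m=4
After iteration 3: c=2, m=3
m <= 3 now holds, so the loop exits after 3 iterations.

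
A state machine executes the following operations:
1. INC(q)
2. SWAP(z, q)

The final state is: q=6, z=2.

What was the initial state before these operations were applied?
q=1, z=6

Working backwards:
Final state: q=6, z=2
Before step 2 (SWAP(z, q)): q=2, z=6
Before step 1 (INC(q)): q=1, z=6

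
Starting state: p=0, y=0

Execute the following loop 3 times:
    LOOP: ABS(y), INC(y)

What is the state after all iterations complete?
p=0, y=3

Iteration trace:
Start: p=0, y=0
After iteration 1: p=0, y=1
After iteration 2: p=0, y=2
After iteration 3: p=0, y=3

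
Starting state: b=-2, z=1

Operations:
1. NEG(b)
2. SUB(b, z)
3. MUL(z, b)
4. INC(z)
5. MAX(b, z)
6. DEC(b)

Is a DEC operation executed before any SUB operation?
No

First DEC: step 6
First SUB: step 2
Since 6 > 2, SUB comes first.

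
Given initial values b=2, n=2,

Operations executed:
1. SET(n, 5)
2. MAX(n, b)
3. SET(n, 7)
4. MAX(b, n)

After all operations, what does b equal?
b = 7

Tracing execution:
Step 1: SET(n, 5) → b = 2
Step 2: MAX(n, b) → b = 2
Step 3: SET(n, 7) → b = 2
Step 4: MAX(b, n) → b = 7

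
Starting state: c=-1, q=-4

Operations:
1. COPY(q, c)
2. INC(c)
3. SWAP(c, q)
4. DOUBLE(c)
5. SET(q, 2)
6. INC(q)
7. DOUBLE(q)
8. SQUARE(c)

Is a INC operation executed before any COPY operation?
No

First INC: step 2
First COPY: step 1
Since 2 > 1, COPY comes first.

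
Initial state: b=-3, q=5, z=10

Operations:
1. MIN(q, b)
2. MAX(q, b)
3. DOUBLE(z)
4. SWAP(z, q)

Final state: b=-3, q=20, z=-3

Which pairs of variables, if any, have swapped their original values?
None

Comparing initial and final values:
z: 10 → -3
b: -3 → -3
q: 5 → 20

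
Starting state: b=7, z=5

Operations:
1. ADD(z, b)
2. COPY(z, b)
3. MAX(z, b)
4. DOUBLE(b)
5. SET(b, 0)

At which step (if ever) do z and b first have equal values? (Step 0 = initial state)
Step 2

z and b first become equal after step 2.

Comparing values at each step:
Initial: z=5, b=7
After step 1: z=12, b=7
After step 2: z=7, b=7 ← equal!
After step 3: z=7, b=7 ← equal!
After step 4: z=7, b=14
After step 5: z=7, b=0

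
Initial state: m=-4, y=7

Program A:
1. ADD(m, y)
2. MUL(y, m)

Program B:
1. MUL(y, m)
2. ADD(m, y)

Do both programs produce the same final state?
No

Program A final state: m=3, y=21
Program B final state: m=-32, y=-28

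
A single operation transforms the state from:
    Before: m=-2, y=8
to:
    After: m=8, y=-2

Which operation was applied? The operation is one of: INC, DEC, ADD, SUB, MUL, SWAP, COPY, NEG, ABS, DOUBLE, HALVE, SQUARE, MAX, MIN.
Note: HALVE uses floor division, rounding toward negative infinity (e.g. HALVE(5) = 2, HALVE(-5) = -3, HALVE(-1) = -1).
SWAP(m, y)

Analyzing the change:
Before: m=-2, y=8
After: m=8, y=-2
Variable m changed from -2 to 8
Variable y changed from 8 to -2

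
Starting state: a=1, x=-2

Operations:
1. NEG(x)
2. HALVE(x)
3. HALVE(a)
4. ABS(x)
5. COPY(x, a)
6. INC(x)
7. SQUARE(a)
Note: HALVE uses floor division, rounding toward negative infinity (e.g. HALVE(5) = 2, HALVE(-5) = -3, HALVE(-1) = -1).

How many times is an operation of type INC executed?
1

Counting INC operations:
Step 6: INC(x) ← INC
Total: 1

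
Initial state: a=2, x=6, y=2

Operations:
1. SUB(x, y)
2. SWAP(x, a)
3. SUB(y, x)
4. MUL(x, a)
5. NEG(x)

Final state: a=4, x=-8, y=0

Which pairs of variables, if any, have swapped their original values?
None

Comparing initial and final values:
x: 6 → -8
a: 2 → 4
y: 2 → 0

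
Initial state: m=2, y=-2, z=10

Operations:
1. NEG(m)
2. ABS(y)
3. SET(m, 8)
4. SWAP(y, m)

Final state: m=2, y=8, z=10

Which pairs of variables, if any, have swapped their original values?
None

Comparing initial and final values:
m: 2 → 2
y: -2 → 8
z: 10 → 10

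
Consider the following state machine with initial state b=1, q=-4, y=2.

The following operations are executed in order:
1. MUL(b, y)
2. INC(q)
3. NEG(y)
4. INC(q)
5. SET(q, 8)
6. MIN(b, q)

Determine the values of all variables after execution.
{b: 2, q: 8, y: -2}

Step-by-step execution:
Initial: b=1, q=-4, y=2
After step 1 (MUL(b, y)): b=2, q=-4, y=2
After step 2 (INC(q)): b=2, q=-3, y=2
After step 3 (NEG(y)): b=2, q=-3, y=-2
After step 4 (INC(q)): b=2, q=-2, y=-2
After step 5 (SET(q, 8)): b=2, q=8, y=-2
After step 6 (MIN(b, q)): b=2, q=8, y=-2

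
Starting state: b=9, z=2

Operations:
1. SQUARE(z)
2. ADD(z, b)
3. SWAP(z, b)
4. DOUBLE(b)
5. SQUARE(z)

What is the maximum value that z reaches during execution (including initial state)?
81

Values of z at each step:
Initial: z = 2
After step 1: z = 4
After step 2: z = 13
After step 3: z = 9
After step 4: z = 9
After step 5: z = 81 ← maximum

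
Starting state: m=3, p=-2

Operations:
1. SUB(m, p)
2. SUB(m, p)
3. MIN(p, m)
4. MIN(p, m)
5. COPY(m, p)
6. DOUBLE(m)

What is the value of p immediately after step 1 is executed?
p = -2

Tracing p through execution:
Initial: p = -2
After step 1 (SUB(m, p)): p = -2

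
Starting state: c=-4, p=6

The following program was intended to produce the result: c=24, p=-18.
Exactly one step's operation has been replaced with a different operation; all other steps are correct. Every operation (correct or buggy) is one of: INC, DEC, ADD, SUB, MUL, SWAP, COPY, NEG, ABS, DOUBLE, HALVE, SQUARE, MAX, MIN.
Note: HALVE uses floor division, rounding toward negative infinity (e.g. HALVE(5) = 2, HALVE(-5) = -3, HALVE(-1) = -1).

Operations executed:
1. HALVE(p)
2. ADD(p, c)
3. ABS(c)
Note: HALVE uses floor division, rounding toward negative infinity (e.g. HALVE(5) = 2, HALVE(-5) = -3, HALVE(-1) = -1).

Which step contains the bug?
Step 1

Trace with buggy code:
Initial: c=-4, p=6
After step 1: c=-4, p=3
After step 2: c=-4, p=-1
After step 3: c=4, p=-1
Actual final c=4, p=-1 ≠ expected c=24, p=-18.
Step 1 is the only position where a single-operation replacement can produce the expected result.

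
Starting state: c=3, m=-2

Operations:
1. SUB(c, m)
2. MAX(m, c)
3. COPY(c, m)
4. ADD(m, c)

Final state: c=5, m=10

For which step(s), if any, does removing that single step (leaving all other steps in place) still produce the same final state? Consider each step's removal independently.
Step(s) 3

Testing removal of each single step:
Without step 1: final = c=3, m=6 (different)
Without step 2: final = c=-2, m=-4 (different)
Without step 3: final = c=5, m=10 (same)
Without step 4: final = c=5, m=5 (different)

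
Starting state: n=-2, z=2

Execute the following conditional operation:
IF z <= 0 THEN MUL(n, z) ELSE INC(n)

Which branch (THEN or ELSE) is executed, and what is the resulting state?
Branch: ELSE, Final state: n=-1, z=2

Evaluating condition: z <= 0
z = 2
Condition is False, so ELSE branch executes
After INC(n): n=-1, z=2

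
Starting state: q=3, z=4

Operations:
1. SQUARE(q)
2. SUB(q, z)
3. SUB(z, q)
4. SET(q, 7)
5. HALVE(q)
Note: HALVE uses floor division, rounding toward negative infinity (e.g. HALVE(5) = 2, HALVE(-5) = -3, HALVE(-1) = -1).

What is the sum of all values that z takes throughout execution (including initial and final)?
9

Values of z at each step:
Initial: z = 4
After step 1: z = 4
After step 2: z = 4
After step 3: z = -1
After step 4: z = -1
After step 5: z = -1
Sum = 4 + 4 + 4 + -1 + -1 + -1 = 9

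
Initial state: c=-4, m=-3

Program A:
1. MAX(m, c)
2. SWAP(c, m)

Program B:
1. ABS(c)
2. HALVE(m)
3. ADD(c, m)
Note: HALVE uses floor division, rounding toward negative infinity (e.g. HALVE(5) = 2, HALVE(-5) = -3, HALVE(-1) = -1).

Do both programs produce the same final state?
No

Program A final state: c=-3, m=-4
Program B final state: c=2, m=-2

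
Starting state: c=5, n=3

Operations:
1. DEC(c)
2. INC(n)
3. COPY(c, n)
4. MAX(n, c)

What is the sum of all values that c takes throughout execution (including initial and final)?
21

Values of c at each step:
Initial: c = 5
After step 1: c = 4
After step 2: c = 4
After step 3: c = 4
After step 4: c = 4
Sum = 5 + 4 + 4 + 4 + 4 = 21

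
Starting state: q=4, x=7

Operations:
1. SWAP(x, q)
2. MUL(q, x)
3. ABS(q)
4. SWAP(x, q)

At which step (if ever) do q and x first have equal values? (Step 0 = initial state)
Never

q and x never become equal during execution.

Comparing values at each step:
Initial: q=4, x=7
After step 1: q=7, x=4
After step 2: q=28, x=4
After step 3: q=28, x=4
After step 4: q=4, x=28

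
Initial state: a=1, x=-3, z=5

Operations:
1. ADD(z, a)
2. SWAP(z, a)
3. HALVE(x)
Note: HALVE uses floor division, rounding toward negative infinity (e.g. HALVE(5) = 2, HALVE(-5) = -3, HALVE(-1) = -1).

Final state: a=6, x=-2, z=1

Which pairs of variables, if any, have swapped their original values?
None

Comparing initial and final values:
a: 1 → 6
x: -3 → -2
z: 5 → 1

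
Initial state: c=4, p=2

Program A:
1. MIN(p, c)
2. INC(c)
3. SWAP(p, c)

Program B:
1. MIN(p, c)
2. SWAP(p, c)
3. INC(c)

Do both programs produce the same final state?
No

Program A final state: c=2, p=5
Program B final state: c=3, p=4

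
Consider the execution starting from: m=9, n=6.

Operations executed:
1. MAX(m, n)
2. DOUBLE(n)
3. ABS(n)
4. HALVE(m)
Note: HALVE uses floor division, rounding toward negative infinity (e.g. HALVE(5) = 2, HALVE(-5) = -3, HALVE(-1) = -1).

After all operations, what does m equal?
m = 4

Tracing execution:
Step 1: MAX(m, n) → m = 9
Step 2: DOUBLE(n) → m = 9
Step 3: ABS(n) → m = 9
Step 4: HALVE(m) → m = 4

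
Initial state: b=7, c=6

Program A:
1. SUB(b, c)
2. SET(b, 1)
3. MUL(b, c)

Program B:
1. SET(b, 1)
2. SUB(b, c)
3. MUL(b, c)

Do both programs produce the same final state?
No

Program A final state: b=6, c=6
Program B final state: b=-30, c=6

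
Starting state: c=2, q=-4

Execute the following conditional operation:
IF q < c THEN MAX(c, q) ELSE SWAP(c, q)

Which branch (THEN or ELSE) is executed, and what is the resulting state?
Branch: THEN, Final state: c=2, q=-4

Evaluating condition: q < c
q = -4, c = 2
Condition is True, so THEN branch executes
After MAX(c, q): c=2, q=-4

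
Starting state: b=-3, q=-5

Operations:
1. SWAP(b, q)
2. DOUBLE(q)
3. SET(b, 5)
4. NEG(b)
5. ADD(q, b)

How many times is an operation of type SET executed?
1

Counting SET operations:
Step 3: SET(b, 5) ← SET
Total: 1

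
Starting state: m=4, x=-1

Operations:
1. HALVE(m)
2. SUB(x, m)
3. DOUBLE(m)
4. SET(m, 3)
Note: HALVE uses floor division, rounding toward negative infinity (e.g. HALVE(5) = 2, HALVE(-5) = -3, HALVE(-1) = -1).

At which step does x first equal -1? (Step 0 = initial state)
Step 0

Tracing x:
Initial: x = -1 ← first occurrence
After step 1: x = -1
After step 2: x = -3
After step 3: x = -3
After step 4: x = -3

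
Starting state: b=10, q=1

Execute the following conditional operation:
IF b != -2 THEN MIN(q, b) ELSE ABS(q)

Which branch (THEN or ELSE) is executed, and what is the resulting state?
Branch: THEN, Final state: b=10, q=1

Evaluating condition: b != -2
b = 10
Condition is True, so THEN branch executes
After MIN(q, b): b=10, q=1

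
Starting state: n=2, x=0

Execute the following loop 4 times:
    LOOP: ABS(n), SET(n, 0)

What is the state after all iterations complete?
n=0, x=0

Iteration trace:
Start: n=2, x=0
After iteration 1: n=0, x=0
After iteration 2: n=0, x=0
After iteration 3: n=0, x=0
After iteration 4: n=0, x=0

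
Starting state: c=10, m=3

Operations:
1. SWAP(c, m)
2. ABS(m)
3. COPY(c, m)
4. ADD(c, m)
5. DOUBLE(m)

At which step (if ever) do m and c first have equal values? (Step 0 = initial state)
Step 3

m and c first become equal after step 3.

Comparing values at each step:
Initial: m=3, c=10
After step 1: m=10, c=3
After step 2: m=10, c=3
After step 3: m=10, c=10 ← equal!
After step 4: m=10, c=20
After step 5: m=20, c=20 ← equal!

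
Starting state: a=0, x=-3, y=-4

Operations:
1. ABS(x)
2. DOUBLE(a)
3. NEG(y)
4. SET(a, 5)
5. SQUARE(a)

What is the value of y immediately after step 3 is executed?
y = 4

Tracing y through execution:
Initial: y = -4
After step 1 (ABS(x)): y = -4
After step 2 (DOUBLE(a)): y = -4
After step 3 (NEG(y)): y = 4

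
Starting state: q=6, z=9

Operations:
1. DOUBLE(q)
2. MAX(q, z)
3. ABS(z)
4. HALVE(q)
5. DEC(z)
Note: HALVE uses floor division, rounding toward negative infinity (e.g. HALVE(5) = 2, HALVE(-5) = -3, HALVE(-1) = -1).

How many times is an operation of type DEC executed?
1

Counting DEC operations:
Step 5: DEC(z) ← DEC
Total: 1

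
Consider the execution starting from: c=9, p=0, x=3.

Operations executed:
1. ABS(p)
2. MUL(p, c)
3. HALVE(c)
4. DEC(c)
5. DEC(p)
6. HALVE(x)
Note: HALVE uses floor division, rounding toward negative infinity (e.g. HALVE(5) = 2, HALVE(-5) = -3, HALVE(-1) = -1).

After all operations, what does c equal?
c = 3

Tracing execution:
Step 1: ABS(p) → c = 9
Step 2: MUL(p, c) → c = 9
Step 3: HALVE(c) → c = 4
Step 4: DEC(c) → c = 3
Step 5: DEC(p) → c = 3
Step 6: HALVE(x) → c = 3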